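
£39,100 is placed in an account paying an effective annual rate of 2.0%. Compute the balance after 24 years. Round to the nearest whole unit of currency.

39,100 × (1+0.02)^24 = 39,100 × 1.608437 = 62,889.8965

£62,890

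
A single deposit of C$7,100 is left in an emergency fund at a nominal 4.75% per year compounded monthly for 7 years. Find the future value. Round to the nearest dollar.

With 12 periods per year: i = 0.00395833, n = 84.
7,100 × (1+0.00395833)^84 = 7,100 × 1.393535 = 9,894.0982

C$9,894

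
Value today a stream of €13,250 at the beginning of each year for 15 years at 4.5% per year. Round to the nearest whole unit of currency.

PV = PMT · [1 − (1+i)^(−n)] / i × (1+i) = 13250 · 11.222825 = 148,702.4350
Payments are at the start of each period, so multiply by (1+i).

€148,702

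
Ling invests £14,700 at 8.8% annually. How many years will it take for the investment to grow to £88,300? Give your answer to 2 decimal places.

21.26 years

(1+i)^n = 88300/14700 = 6.00680, so n = ln 6.00680 / ln 1.088 = 21.2576 years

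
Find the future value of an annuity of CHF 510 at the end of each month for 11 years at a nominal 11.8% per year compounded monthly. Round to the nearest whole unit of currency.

CHF 136,861

Periodic rate i = 0.118/12 = 0.00983333; n = 11 × 12 = 132 periods.
FV = PMT · [(1+i)^n − 1] / i = 510 · 268.354666 = 136,860.8799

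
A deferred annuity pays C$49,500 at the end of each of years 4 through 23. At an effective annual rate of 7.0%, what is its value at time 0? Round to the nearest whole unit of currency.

C$428,070

Value one period before first payment (t=3): 49500 × [1 − (1+0.07)^(−20)] / 0.07 = 49500 × 10.594014 = 524,403.7052
PV₀ = 524,403.7052 / (1+0.07)^3 = 524,403.7052 / 1.225043 = 428,069.6312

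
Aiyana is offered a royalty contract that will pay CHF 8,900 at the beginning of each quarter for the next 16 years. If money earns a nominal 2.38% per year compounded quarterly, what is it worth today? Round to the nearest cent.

With 4 periods per year: i = 0.00595, n = 64.
PV = 8900 × [1 − (1+0.00595)^(−64)] / 0.00595 × (1+i) = 8900 × 53.410699 = 475,355.2191
(Beginning-of-period payments → annuity-due factor ×(1+i).)

CHF 475,355.22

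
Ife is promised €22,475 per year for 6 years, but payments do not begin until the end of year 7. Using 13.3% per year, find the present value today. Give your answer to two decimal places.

Value one period before first payment (t=6): 22475 × [1 − (1+0.133)^(−6)] / 0.133 = 22475 × 3.964376 = 89,099.3442
Discount back 6 years: 89,099.3442 × (1+0.133)^(−6) = 89,099.3442 × 0.472738 = 42,120.6484

€42,120.65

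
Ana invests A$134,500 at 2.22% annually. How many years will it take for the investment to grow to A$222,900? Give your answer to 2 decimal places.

(1+i)^n = 222900/134500 = 1.65725, so n = ln 1.65725 / ln 1.0222 = 23.0066 years

23.01 years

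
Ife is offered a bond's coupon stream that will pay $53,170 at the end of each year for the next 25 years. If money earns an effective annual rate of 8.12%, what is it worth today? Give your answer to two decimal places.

Annuity factor a(25|0.0812) = 10.566258; PV = 53170 × 10.566258 = 561,807.9328

$561,807.93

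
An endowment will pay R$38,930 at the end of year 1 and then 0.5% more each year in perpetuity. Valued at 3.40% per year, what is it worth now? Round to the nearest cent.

R$1,342,413.79

PV = PMT / (i − g) = 38930 / (0.034 − 0.005) = 38930 / 0.029000 = 1,342,413.7931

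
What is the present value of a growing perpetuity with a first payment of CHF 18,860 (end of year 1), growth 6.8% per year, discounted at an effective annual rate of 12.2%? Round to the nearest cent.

CHF 349,259.26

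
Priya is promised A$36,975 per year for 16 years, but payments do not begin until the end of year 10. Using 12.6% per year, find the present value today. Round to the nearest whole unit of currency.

Value one period before first payment (t=9): 36975 × [1 − (1+0.126)^(−16)] / 0.126 = 36975 × 6.747964 = 249,505.9724
PV₀ = 249,505.9724 / (1+0.126)^9 = 249,505.9724 / 2.909682 = 85,750.2571

A$85,750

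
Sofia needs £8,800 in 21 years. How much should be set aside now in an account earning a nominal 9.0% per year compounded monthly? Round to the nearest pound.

£1,339

i = 0.09/12 = 0.0075 per month; n = 21·12 = 252.
Discount factor = (1+0.0075)^(−252) = 0.152141; PV = 8,800 × 0.152141 = 1,338.8406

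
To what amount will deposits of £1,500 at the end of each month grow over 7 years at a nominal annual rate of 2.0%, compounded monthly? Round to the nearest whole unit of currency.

£135,126

i = 0.02/12 = 0.00166667 per month; n = 7·12 = 84.
Accumulation factor s(84|0.00166667) = 90.083854; FV = 1500 × 90.083854 = 135,125.7813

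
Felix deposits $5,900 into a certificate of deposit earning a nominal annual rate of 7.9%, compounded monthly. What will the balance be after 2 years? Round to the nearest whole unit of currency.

$6,906

With 12 periods per year: i = 0.00658333, n = 24.
FV = PV·(1+i)^n = 5,900 × 1.170560 = 6,906.3035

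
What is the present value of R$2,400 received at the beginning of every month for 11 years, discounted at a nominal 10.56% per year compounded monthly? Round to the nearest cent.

Periodic rate i = 0.1056/12 = 0.0088; n = 11 × 12 = 132 periods.
PV = 2400 × [1 − (1+0.0088)^(−132)] / 0.0088 × (1+i) = 2400 × 78.574124 = 188,577.8984
Payments are at the start of each period, so multiply by (1+i).

R$188,577.90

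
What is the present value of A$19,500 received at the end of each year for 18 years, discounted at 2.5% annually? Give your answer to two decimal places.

A$279,890.59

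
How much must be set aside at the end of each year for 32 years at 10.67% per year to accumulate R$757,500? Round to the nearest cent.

R$3,279.94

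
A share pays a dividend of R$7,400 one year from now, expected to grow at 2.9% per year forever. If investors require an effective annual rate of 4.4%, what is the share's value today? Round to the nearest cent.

R$493,333.33

PV = PMT / (i − g) = 7400 / (0.044 − 0.029) = 7400 / 0.015000 = 493,333.3333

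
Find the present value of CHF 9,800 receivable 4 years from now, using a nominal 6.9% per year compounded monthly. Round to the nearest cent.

With 12 periods per year: i = 0.00575, n = 48.
PV = FV·(1+i)^(−n) = 9,800 × 0.759413 = 7,442.2473

CHF 7,442.25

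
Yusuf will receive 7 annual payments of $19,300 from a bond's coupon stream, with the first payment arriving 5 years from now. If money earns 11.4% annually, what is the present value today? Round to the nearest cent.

Value one period before first payment (t=4): 19300 × [1 − (1+0.114)^(−7)] / 0.114 = 19300 × 4.651915 = 89,781.9533
PV₀ = 89,781.9533 / (1+0.114)^4 = 89,781.9533 / 1.540071 = 58,297.2792

$58,297.28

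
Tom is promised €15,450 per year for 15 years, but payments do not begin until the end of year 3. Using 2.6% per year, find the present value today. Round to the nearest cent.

€180,390.37

PV at t=2 (ordinary 15-year annuity): 15450 × a(15|0.026) = 15450 × 12.290784 = 189,892.6151
Discount back 2 years: 189,892.6151 × (1+0.026)^(−2) = 189,892.6151 × 0.949960 = 180,390.3719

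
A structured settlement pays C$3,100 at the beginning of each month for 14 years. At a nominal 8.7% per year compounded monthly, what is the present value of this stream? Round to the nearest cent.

C$302,719.03

Periodic rate i = 0.087/12 = 0.00725; n = 14 × 12 = 168 periods.
PV = PMT · [1 − (1+i)^(−n)] / i × (1+i) = 3100 · 97.651300 = 302,719.0311
(annuity-due: payments at period start, so ×(1+i).)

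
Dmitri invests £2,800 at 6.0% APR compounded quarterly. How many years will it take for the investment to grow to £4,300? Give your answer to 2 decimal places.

7.20 years

Periodic rate i = 0.06/4 = 0.015.
n = ln(4300/2800) / ln(1+0.015) = ln(1.53571) / 0.014889 = 28.8137 quarters
= 28.8137/4 years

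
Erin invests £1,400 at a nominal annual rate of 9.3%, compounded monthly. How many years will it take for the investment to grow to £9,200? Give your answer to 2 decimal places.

Periodic rate i = 0.093/12 = 0.00775.
(1+i)^n = 9200/1400 = 6.57143, so n = ln 6.57143 / ln 1.00775 = 243.8732 months
= 243.8732/12 years

20.32 years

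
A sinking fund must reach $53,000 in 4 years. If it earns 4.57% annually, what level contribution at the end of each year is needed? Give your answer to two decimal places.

FV-annuity factor = 4.282649; PMT = 53000 / 4.282649 = 12,375.5169

$12,375.52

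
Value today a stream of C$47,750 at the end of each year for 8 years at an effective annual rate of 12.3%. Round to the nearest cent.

Annuity factor a(8|0.123) = 4.916000; PV = 47750 × 4.916000 = 234,739.0069

C$234,739.01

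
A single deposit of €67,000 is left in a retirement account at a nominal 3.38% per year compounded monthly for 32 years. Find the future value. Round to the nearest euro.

€197,309

With 12 periods per year: i = 0.00281667, n = 384.
FV = PV·(1+i)^n = 67,000 × 2.944914 = 197,309.2353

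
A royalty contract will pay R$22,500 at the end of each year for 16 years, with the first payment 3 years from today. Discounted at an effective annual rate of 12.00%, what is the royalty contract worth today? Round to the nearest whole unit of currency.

R$125,091

Value one period before first payment (t=2): 22500 × [1 − (1+0.12)^(−16)] / 0.12 = 22500 × 6.973986 = 156,914.6884
Discount back 2 years: 156,914.6884 × (1+0.12)^(−2) = 156,914.6884 × 0.797194 = 125,091.4289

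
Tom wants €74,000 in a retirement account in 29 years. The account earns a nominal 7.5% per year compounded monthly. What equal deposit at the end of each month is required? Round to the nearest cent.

Periodic rate i = 0.075/12 = 0.00625; n = 29 × 12 = 348 periods.
FV-annuity factor = 1238.849131; PMT = 74000 / 1238.849131 = 59.7329

€59.73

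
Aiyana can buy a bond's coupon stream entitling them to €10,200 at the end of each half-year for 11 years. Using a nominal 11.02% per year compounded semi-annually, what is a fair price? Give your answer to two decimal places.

€128,234.13

With 2 periods per year: i = 0.0551, n = 22.
PV = 10200 × [1 − (1+0.0551)^(−22)] / 0.0551 = 10200 × 12.571974 = 128,234.1326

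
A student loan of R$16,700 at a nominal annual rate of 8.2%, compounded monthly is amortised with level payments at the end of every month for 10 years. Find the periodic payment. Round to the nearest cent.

R$204.39

Periodic rate i = 0.082/12 = 0.00683333; n = 10 × 12 = 120 periods.
PMT = 16700 / ( [1 − (1+0.00683333)^(−120)] / 0.00683333 ) = 16700 / 81.708041 = 204.3862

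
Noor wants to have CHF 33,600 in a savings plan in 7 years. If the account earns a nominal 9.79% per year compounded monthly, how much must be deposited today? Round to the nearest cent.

CHF 16,979.49

i = 0.0979/12 = 0.00815833 per month; n = 7·12 = 84.
PV = 33,600 / (1 + 0.00815833)^84 = 33,600 / 1.978858 = 16,979.4945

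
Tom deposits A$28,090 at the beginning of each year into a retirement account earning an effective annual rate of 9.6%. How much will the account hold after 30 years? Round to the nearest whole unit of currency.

A$4,695,885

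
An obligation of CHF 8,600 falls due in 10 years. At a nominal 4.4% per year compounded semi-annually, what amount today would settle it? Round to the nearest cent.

CHF 5,565.20

i = 0.044/2 = 0.022 per half-year; n = 10·2 = 20.
PV = 8,600 / (1 + 0.022)^20 = 8,600 / 1.545318 = 5,565.1969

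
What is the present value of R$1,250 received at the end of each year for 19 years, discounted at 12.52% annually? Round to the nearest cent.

Annuity factor a(19|0.1252) = 7.137980; PV = 1250 × 7.137980 = 8,922.4744

R$8,922.47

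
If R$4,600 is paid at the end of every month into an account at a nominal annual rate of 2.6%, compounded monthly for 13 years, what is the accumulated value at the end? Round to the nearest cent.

Periodic rate i = 0.026/12 = 0.00216667; n = 13 × 12 = 156 periods.
FV = 4600 × [(1+0.00216667)^156 − 1] / 0.00216667 = 4600 × 185.366732 = 852,686.9695

R$852,686.97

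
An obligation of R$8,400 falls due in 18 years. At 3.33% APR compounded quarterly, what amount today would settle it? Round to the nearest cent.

Periodic rate i = 0.0333/4 = 0.008325; n = 18 × 4 = 72 periods.
PV = FV·(1+i)^(−n) = 8,400 × 0.550505 = 4,624.2442

R$4,624.24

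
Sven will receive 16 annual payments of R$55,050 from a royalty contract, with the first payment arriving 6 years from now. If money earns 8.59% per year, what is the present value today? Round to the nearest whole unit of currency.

R$310,891

PV at t=5 (ordinary 16-year annuity): 55050 × a(16|0.0859) = 55050 × 8.527079 = 469,415.6751
PV₀ = 469,415.6751 / (1+0.0859)^5 = 469,415.6751 / 1.509903 = 310,891.1950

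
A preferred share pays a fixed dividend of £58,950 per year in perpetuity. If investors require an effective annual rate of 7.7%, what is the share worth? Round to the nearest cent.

£765,584.42

PV = C/r = 58950/0.077 = 765,584.4156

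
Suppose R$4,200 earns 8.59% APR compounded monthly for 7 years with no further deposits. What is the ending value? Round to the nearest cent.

With 12 periods per year: i = 0.00715833, n = 84.
FV = 4,200 × (1 + 0.00715833)^84 = 7,646.4584

R$7,646.46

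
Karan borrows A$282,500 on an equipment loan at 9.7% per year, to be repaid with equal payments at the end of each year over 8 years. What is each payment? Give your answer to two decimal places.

Annuity-PV factor = 5.393693; PMT = 282500 / 5.393693 = 52,375.9885

A$52,375.99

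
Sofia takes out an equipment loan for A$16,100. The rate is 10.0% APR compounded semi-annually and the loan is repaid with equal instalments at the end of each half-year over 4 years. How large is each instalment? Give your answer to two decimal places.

i = 0.1/2 = 0.05 per half-year; n = 4·2 = 8.
Annuity-PV factor = 6.463213; PMT = 16100 / 6.463213 = 2,491.0212

A$2,491.02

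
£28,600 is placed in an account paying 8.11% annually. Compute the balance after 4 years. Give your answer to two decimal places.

£39,068.75

FV = PV·(1+i)^n = 28,600 × 1.366040 = 39,068.7488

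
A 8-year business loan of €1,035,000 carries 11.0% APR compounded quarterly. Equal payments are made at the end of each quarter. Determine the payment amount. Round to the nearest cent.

With 4 periods per year: i = 0.0275, n = 32.
PMT = 1.035e+06 / ( [1 − (1+0.0275)^(−32)] / 0.0275 ) = 1.035e+06 / 21.100326 = 49,051.3743

€49,051.37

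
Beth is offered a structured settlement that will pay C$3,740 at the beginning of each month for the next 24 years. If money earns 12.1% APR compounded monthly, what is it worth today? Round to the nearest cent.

i = 0.121/12 = 0.0100833 per month; n = 24·12 = 288.
PV = 3740 × [1 − (1+0.0100833)^(−288)] / 0.0100833 × (1+i) = 3740 × 94.603261 = 353,816.1976
Payments are at the start of each period, so multiply by (1+i).

C$353,816.20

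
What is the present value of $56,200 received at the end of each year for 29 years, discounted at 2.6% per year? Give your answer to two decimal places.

$1,134,729.84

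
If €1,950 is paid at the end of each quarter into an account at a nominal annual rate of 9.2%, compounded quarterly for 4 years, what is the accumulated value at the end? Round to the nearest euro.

With 4 periods per year: i = 0.023, n = 16.
Accumulation factor s(16|0.023) = 19.079660; FV = 1950 × 19.079660 = 37,205.3362

€37,205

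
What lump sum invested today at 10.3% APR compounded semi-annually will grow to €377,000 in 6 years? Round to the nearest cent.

i = 0.103/2 = 0.0515 per half-year; n = 6·2 = 12.
PV = FV·(1+i)^(−n) = 377,000 × 0.547380 = 206,362.1414

€206,362.14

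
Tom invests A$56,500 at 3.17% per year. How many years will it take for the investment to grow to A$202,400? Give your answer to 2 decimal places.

n = ln(202400/56500) / ln(1+0.0317) = ln(3.58230) / 0.031208 = 40.8872 years

40.89 years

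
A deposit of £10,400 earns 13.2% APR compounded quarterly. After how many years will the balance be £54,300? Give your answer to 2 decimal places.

12.73 years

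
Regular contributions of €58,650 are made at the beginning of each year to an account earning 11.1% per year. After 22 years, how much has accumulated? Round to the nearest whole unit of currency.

FV = 58650 × [(1+0.111)^22 − 1] / 0.111 × (1+i) = 58650 × 91.405566 = 5,360,936.4709
(Beginning-of-period payments → annuity-due factor ×(1+i).)

€5,360,936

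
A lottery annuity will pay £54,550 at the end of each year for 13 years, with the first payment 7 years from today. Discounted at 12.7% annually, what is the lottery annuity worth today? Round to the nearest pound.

£165,324

PV at t=6 (ordinary 13-year annuity): 54550 × a(13|0.127) = 54550 × 6.209893 = 338,749.6604
PV₀ = 338,749.6604 / (1+0.127)^6 = 338,749.6604 / 2.049007 = 165,323.7974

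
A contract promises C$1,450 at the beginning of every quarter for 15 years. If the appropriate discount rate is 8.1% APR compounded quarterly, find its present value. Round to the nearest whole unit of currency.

Periodic rate i = 0.081/4 = 0.02025; n = 15 × 4 = 60 periods.
PV = PMT · [1 − (1+i)^(−n)] / i × (1+i) = 1450 · 35.251098 = 51,114.0922
(Beginning-of-period payments → annuity-due factor ×(1+i).)

C$51,114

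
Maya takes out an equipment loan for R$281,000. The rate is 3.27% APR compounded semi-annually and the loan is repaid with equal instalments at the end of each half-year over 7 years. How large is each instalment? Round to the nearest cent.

R$22,619.10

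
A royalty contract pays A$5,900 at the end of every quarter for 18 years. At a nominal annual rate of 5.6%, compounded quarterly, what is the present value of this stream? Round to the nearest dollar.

i = 0.056/4 = 0.014 per quarter; n = 18·4 = 72.
Annuity factor a(72|0.014) = 45.177973; PV = 5900 × 45.177973 = 266,550.0421

A$266,550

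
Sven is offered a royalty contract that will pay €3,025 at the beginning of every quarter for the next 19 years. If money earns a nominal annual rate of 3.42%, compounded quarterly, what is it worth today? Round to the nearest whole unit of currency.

€169,994

With 4 periods per year: i = 0.00855, n = 76.
PV = 3025 × [1 − (1+0.00855)^(−76)] / 0.00855 × (1+i) = 3025 × 56.196353 = 169,993.9664
(Beginning-of-period payments → annuity-due factor ×(1+i).)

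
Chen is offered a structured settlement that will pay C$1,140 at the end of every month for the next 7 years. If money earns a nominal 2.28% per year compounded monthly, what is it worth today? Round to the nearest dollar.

C$88,432

Periodic rate i = 0.0228/12 = 0.0019; n = 7 × 12 = 84 periods.
Annuity factor a(84|0.0019) = 77.571676; PV = 1140 × 77.571676 = 88,431.7112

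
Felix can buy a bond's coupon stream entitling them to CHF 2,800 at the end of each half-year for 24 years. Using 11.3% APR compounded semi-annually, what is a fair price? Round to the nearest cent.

CHF 46,014.50

Periodic rate i = 0.113/2 = 0.0565; n = 24 × 2 = 48 periods.
PV = 2800 × [1 − (1+0.0565)^(−48)] / 0.0565 = 2800 × 16.433751 = 46,014.5028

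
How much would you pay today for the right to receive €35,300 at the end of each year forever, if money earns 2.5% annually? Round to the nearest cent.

PV = PMT / i = 35300 / 0.025 = 1,412,000.0000

€1,412,000.00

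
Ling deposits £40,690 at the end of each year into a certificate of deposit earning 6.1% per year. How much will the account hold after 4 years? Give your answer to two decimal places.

FV = PMT · [(1+i)^n − 1] / i = 40690 · 4.381111 = 178,267.4058

£178,267.41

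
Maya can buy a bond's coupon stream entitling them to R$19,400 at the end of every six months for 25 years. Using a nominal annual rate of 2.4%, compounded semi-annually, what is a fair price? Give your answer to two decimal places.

R$726,246.76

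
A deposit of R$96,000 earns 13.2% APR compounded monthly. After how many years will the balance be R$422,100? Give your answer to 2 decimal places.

Periodic rate i = 0.132/12 = 0.011.
n = ln(422100/96000) / ln(1+0.011) = ln(4.39687) / 0.010940 = 135.3658 months
= 135.3658/12 years

11.28 years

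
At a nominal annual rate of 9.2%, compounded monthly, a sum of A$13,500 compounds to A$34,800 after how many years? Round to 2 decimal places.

Periodic rate i = 0.092/12 = 0.00766667.
(1+i)^n = 34800/13500 = 2.57778, so n = ln 2.57778 / ln 1.00767 = 123.9852 months
= 123.9852/12 years

10.33 years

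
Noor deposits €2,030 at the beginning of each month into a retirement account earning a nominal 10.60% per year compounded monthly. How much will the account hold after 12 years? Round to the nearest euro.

€590,757

With 12 periods per year: i = 0.00883333, n = 144.
FV = PMT · [(1+i)^n − 1] / i × (1+i) = 2030 · 291.013311 = 590,757.0223
(annuity-due: payments at period start, so ×(1+i).)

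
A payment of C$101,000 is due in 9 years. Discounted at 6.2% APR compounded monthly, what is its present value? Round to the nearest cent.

C$57,890.72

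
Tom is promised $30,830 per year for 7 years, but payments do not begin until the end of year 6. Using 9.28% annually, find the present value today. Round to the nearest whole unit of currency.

$98,633

PV at t=5 (ordinary 7-year annuity): 30830 × a(7|0.0928) = 30830 × 4.986013 = 153,718.7903
Discount back 5 years: 153,718.7903 × (1+0.0928)^(−5) = 153,718.7903 × 0.641648 = 98,633.2915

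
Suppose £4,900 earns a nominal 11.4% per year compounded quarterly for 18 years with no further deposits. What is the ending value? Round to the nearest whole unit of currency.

Periodic rate i = 0.114/4 = 0.0285; n = 18 × 4 = 72 periods.
FV = 4,900 × (1 + 0.0285)^72 = 37,059.9982

£37,060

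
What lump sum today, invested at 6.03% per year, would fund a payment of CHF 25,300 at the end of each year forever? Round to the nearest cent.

PV = C/r = 25300/0.0603 = 419,568.8226

CHF 419,568.82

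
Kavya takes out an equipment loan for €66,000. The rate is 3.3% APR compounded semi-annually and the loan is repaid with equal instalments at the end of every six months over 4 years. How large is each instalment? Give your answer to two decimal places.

€8,874.25

With 2 periods per year: i = 0.0165, n = 8.
PMT = 66000 / ( [1 − (1+0.0165)^(−8)] / 0.0165 ) = 66000 / 7.437244 = 8,874.2547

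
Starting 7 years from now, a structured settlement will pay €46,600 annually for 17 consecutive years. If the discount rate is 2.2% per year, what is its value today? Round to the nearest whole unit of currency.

€574,826

Value one period before first payment (t=6): 46600 × [1 − (1+0.022)^(−17)] / 0.022 = 46600 × 14.055815 = 655,000.9722
Discount back 6 years: 655,000.9722 × (1+0.022)^(−6) = 655,000.9722 × 0.877596 = 574,826.2201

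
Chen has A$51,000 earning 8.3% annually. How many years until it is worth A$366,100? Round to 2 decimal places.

(1+i)^n = 366100/51000 = 7.17843, so n = ln 7.17843 / ln 1.083 = 24.7204 years

24.72 years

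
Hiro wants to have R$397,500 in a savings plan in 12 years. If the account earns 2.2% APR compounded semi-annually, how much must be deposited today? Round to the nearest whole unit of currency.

Periodic rate i = 0.022/2 = 0.011; n = 12 × 2 = 24 periods.
PV = FV·(1+i)^(−n) = 397,500 × 0.769081 = 305,709.8267

R$305,710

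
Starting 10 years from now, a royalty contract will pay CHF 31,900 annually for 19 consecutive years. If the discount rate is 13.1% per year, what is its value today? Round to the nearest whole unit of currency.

PV at t=9 (ordinary 19-year annuity): 31900 × a(19|0.131) = 31900 × 6.897484 = 220,029.7310
PV₀ = 220,029.7310 / (1+0.131)^9 = 220,029.7310 / 3.028053 = 72,663.7695

CHF 72,664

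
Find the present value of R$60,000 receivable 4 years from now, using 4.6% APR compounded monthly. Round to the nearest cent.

R$49,933.71

With 12 periods per year: i = 0.00383333, n = 48.
Discount factor = (1+0.00383333)^(−48) = 0.832229; PV = 60,000 × 0.832229 = 49,933.7102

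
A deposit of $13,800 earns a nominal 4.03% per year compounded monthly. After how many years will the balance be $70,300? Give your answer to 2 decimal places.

Periodic rate i = 0.0403/12 = 0.00335833.
(1+i)^n = 70300/13800 = 5.09420, so n = ln 5.09420 / ln 1.00336 = 485.6086 months
= 485.6086/12 years

40.47 years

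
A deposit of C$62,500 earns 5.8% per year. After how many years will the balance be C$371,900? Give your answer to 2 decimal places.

n = ln(371900/62500) / ln(1+0.058) = ln(5.95040) / 0.056380 = 31.6326 years

31.63 years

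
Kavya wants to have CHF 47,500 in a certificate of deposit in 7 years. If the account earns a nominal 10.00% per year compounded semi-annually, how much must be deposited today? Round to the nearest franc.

CHF 23,991

i = 0.1/2 = 0.05 per half-year; n = 7·2 = 14.
PV = 47,500 / (1 + 0.05)^14 = 47,500 / 1.979932 = 23,990.7278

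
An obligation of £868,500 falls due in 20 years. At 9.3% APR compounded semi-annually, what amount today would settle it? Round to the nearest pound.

£140,994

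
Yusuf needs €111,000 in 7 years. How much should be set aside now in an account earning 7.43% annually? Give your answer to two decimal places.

€67,211.56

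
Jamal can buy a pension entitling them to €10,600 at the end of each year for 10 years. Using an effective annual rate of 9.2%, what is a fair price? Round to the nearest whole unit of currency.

€67,432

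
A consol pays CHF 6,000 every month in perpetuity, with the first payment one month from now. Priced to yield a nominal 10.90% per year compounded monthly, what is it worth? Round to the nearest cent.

Periodic rate i = 0.109/12 = 0.00908333.
PV = PMT / i = 6000 / 0.00908333 = 660,550.4587

CHF 660,550.46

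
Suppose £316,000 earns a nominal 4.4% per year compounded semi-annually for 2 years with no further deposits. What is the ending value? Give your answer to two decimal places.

£344,739.20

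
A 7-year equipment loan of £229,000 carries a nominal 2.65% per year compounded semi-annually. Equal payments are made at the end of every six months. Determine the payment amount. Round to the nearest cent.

£18,028.97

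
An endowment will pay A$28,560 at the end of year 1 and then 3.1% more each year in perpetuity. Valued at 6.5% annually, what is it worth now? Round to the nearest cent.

PV = PMT / (i − g) = 28560 / (0.065 − 0.031) = 28560 / 0.034000 = 840,000.0000

A$840,000.00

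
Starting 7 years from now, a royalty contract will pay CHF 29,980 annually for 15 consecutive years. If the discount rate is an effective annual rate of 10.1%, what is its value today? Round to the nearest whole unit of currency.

CHF 127,290

PV at t=6 (ordinary 15-year annuity): 29980 × a(15|0.101) = 29980 × 7.562859 = 226,734.5155
PV₀ = 226,734.5155 / (1+0.101)^6 = 226,734.5155 / 1.781246 = 127,289.8350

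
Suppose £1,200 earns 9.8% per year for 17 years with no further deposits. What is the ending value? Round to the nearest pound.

FV = PV·(1+i)^n = 1,200 × 4.900493 = 5,880.5917

£5,881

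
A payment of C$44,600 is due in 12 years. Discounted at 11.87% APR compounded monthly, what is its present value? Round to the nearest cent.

With 12 periods per year: i = 0.00989167, n = 144.
Discount factor = (1+0.00989167)^(−144) = 0.242343; PV = 44,600 × 0.242343 = 10,808.4971

C$10,808.50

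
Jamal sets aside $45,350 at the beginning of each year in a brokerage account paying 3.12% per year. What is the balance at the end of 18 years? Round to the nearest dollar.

$1,106,905

Accumulation factor s(18|0.0312) × (1+i) = 24.408052; FV = 45350 × 24.408052 = 1,106,905.1600
(annuity-due: payments at period start, so ×(1+i).)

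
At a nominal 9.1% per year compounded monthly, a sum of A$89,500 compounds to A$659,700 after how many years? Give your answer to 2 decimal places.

22.03 years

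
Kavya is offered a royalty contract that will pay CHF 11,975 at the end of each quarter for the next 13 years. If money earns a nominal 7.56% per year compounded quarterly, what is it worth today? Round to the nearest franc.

i = 0.0756/4 = 0.0189 per quarter; n = 13·4 = 52.
Annuity factor a(52|0.0189) = 32.925384; PV = 11975 × 32.925384 = 394,281.4725

CHF 394,281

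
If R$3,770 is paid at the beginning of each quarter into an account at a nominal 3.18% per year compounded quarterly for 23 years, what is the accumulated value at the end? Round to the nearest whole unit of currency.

R$512,392

With 4 periods per year: i = 0.00795, n = 92.
FV = 3770 × [(1+0.00795)^92 − 1] / 0.00795 × (1+i) = 3770 × 135.913107 = 512,392.4116
(annuity-due: payments at period start, so ×(1+i).)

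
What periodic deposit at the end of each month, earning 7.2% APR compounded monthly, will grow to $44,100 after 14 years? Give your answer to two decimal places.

i = 0.072/12 = 0.006 per month; n = 14·12 = 168.
PMT = 44100 / ( [(1+0.006)^168 − 1] / 0.006 ) = 44100 / 288.645767 = 152.7824

$152.78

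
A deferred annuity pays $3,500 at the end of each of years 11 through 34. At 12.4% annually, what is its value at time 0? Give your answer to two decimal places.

Value one period before first payment (t=10): 3500 × [1 − (1+0.124)^(−24)] / 0.124 = 3500 × 7.576778 = 26,518.7225
Discount back 10 years: 26,518.7225 × (1+0.124)^(−10) = 26,518.7225 × 0.310697 = 8,239.2842

$8,239.28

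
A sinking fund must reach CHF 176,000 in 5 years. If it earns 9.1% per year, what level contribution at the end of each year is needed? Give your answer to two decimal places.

CHF 29,349.74

FV-annuity factor = 5.996646; PMT = 176000 / 5.996646 = 29,349.7377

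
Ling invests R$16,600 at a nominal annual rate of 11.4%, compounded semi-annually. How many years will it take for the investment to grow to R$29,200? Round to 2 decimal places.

Periodic rate i = 0.114/2 = 0.057.
(1+i)^n = 29200/16600 = 1.75904, so n = ln 1.75904 / ln 1.057 = 10.1879 half-years
= 10.1879/2 years

5.09 years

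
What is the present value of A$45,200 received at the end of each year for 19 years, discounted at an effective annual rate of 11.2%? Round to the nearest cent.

PV = 45200 × [1 − (1+0.112)^(−19)] / 0.112 = 45200 × 7.740641 = 349,876.9716

A$349,876.97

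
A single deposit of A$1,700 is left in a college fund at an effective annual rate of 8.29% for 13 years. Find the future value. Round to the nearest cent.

A$4,787.38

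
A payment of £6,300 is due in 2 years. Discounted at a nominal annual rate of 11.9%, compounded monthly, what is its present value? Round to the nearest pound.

Periodic rate i = 0.119/12 = 0.00991667; n = 2 × 12 = 24 periods.
Discount factor = (1+0.00991667)^(−24) = 0.789127; PV = 6,300 × 0.789127 = 4,971.5018

£4,972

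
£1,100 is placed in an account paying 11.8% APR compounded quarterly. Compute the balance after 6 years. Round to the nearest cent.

£2,210.17

Periodic rate i = 0.118/4 = 0.0295; n = 6 × 4 = 24 periods.
FV = 1,100 × (1 + 0.0295)^24 = 2,210.1671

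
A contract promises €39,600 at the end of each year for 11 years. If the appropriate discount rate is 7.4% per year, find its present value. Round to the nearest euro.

€291,120

PV = 39600 × [1 − (1+0.074)^(−11)] / 0.074 = 39600 × 7.351521 = 291,120.2210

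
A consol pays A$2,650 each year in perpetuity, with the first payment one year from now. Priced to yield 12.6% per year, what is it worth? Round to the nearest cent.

A$21,031.75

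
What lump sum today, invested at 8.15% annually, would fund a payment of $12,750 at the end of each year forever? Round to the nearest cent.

$156,441.72

PV = PMT / i = 12750 / 0.0815 = 156,441.7178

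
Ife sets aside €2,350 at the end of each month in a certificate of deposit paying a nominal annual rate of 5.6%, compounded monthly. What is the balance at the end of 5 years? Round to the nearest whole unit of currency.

€162,285

Periodic rate i = 0.056/12 = 0.00466667; n = 5 × 12 = 60 periods.
FV = PMT · [(1+i)^n − 1] / i = 2350 · 69.057499 = 162,285.1224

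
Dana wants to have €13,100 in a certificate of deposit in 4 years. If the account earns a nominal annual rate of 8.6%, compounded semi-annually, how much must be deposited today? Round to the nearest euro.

i = 0.086/2 = 0.043 per half-year; n = 4·2 = 8.
Discount factor = (1+0.043)^(−8) = 0.714045; PV = 13,100 × 0.714045 = 9,353.9884

€9,354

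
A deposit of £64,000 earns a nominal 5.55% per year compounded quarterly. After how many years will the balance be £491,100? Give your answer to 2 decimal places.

Periodic rate i = 0.0555/4 = 0.013875.
n = ln(491100/64000) / ln(1+0.013875) = ln(7.67344) / 0.013780 = 147.8825 quarters
= 147.8825/4 years

36.97 years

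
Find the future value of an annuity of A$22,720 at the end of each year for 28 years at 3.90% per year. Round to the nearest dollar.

FV = PMT · [(1+i)^n − 1] / i = 22720 · 49.205341 = 1,117,945.3549

A$1,117,945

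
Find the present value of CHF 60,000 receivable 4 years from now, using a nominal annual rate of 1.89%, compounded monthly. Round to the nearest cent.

CHF 55,634.53

With 12 periods per year: i = 0.001575, n = 48.
PV = FV·(1+i)^(−n) = 60,000 × 0.927242 = 55,634.5291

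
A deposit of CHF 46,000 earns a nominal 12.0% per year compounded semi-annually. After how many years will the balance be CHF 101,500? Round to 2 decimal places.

6.79 years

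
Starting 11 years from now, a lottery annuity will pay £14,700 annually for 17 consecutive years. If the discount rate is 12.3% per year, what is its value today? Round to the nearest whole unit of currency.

£32,250

PV at t=10 (ordinary 17-year annuity): 14700 × a(17|0.123) = 14700 × 6.998622 = 102,879.7397
Discount back 10 years: 102,879.7397 × (1+0.123)^(−10) = 102,879.7397 × 0.313475 = 32,250.1912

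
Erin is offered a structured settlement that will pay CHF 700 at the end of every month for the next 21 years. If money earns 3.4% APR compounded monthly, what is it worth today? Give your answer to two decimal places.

CHF 125,956.47

i = 0.034/12 = 0.00283333 per month; n = 21·12 = 252.
Annuity factor a(252|0.00283333) = 179.937820; PV = 700 × 179.937820 = 125,956.4738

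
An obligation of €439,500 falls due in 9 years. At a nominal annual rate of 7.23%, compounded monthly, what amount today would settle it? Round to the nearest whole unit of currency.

€229,727

i = 0.0723/12 = 0.006025 per month; n = 9·12 = 108.
Discount factor = (1+0.006025)^(−108) = 0.522700; PV = 439,500 × 0.522700 = 229,726.6474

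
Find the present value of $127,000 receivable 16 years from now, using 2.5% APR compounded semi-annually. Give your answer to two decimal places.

$85,341.98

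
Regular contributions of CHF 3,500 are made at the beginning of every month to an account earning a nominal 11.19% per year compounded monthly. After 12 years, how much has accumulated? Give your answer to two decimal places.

CHF 1,063,010.02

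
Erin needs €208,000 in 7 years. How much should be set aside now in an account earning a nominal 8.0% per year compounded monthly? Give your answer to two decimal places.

Periodic rate i = 0.08/12 = 0.00666667; n = 7 × 12 = 84 periods.
PV = 208,000 / (1 + 0.00666667)^84 = 208,000 / 1.747422 = 119,032.4912

€119,032.49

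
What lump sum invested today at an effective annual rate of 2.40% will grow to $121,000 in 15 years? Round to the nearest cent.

PV = 121,000 / (1 + 0.024)^15 = 121,000 / 1.427248 = 84,778.5571

$84,778.56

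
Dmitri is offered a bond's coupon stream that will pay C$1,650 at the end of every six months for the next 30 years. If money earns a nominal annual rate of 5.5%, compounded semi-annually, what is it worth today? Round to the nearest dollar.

Periodic rate i = 0.055/2 = 0.0275; n = 30 × 2 = 60 periods.
Annuity factor a(60|0.0275) = 29.222662; PV = 1650 × 29.222662 = 48,217.3923

C$48,217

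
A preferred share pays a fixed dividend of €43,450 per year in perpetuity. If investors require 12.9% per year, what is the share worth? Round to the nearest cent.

PV = PMT / i = 43450 / 0.129 = 336,821.7054

€336,821.71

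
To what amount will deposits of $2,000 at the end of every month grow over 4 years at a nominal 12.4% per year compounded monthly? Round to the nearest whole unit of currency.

$123,477

With 12 periods per year: i = 0.0103333, n = 48.
FV = PMT · [(1+i)^n − 1] / i = 2000 · 61.738585 = 123,477.1709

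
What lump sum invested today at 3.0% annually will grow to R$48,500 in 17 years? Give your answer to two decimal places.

R$29,343.30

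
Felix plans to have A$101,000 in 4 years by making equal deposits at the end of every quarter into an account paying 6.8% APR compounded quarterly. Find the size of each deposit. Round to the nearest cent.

A$5,546.05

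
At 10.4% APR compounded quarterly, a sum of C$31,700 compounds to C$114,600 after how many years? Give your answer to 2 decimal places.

12.52 years

Periodic rate i = 0.104/4 = 0.026.
(1+i)^n = 114600/31700 = 3.61514, so n = ln 3.61514 / ln 1.026 = 50.0679 quarters
= 50.0679/4 years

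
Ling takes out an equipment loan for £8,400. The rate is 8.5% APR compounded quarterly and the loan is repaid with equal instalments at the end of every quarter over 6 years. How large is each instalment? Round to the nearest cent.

Periodic rate i = 0.085/4 = 0.02125; n = 6 × 4 = 24 periods.
Annuity-PV factor = 18.648813; PMT = 8400 / 18.648813 = 450.4308

£450.43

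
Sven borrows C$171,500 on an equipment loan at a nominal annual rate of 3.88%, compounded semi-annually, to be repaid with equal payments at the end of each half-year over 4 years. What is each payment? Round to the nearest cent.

Periodic rate i = 0.0388/2 = 0.0194; n = 4 × 2 = 8 periods.
Annuity-PV factor = 7.344461; PMT = 171500 / 7.344461 = 23,350.9295

C$23,350.93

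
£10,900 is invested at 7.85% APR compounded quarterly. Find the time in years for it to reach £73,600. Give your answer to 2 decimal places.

24.57 years

Periodic rate i = 0.0785/4 = 0.019625.
n = ln(73600/10900) / ln(1+0.019625) = ln(6.75229) / 0.019435 = 98.2707 quarters
= 98.2707/4 years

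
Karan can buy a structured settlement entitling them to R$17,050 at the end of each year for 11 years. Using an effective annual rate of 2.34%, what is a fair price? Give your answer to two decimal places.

PV = PMT · [1 − (1+i)^(−n)] / i = 17050 · 9.600224 = 163,683.8134

R$163,683.81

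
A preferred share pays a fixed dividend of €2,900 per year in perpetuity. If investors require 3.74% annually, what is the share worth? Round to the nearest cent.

€77,540.11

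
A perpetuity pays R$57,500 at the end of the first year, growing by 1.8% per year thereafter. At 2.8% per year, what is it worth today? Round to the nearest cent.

PV = PMT / (i − g) = 57500 / (0.028 − 0.018) = 57500 / 0.010000 = 5,750,000.0000

R$5,750,000.00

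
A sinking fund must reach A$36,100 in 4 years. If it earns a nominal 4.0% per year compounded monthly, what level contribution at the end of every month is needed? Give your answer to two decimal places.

A$694.77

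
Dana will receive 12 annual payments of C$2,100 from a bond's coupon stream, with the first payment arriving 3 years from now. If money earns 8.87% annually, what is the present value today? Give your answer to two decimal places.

C$12,770.54

PV at t=2 (ordinary 12-year annuity): 2100 × a(12|0.0887) = 2100 × 7.207860 = 15,136.5069
Discount back 2 years: 15,136.5069 × (1+0.0887)^(−2) = 15,136.5069 × 0.843691 = 12,770.5387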